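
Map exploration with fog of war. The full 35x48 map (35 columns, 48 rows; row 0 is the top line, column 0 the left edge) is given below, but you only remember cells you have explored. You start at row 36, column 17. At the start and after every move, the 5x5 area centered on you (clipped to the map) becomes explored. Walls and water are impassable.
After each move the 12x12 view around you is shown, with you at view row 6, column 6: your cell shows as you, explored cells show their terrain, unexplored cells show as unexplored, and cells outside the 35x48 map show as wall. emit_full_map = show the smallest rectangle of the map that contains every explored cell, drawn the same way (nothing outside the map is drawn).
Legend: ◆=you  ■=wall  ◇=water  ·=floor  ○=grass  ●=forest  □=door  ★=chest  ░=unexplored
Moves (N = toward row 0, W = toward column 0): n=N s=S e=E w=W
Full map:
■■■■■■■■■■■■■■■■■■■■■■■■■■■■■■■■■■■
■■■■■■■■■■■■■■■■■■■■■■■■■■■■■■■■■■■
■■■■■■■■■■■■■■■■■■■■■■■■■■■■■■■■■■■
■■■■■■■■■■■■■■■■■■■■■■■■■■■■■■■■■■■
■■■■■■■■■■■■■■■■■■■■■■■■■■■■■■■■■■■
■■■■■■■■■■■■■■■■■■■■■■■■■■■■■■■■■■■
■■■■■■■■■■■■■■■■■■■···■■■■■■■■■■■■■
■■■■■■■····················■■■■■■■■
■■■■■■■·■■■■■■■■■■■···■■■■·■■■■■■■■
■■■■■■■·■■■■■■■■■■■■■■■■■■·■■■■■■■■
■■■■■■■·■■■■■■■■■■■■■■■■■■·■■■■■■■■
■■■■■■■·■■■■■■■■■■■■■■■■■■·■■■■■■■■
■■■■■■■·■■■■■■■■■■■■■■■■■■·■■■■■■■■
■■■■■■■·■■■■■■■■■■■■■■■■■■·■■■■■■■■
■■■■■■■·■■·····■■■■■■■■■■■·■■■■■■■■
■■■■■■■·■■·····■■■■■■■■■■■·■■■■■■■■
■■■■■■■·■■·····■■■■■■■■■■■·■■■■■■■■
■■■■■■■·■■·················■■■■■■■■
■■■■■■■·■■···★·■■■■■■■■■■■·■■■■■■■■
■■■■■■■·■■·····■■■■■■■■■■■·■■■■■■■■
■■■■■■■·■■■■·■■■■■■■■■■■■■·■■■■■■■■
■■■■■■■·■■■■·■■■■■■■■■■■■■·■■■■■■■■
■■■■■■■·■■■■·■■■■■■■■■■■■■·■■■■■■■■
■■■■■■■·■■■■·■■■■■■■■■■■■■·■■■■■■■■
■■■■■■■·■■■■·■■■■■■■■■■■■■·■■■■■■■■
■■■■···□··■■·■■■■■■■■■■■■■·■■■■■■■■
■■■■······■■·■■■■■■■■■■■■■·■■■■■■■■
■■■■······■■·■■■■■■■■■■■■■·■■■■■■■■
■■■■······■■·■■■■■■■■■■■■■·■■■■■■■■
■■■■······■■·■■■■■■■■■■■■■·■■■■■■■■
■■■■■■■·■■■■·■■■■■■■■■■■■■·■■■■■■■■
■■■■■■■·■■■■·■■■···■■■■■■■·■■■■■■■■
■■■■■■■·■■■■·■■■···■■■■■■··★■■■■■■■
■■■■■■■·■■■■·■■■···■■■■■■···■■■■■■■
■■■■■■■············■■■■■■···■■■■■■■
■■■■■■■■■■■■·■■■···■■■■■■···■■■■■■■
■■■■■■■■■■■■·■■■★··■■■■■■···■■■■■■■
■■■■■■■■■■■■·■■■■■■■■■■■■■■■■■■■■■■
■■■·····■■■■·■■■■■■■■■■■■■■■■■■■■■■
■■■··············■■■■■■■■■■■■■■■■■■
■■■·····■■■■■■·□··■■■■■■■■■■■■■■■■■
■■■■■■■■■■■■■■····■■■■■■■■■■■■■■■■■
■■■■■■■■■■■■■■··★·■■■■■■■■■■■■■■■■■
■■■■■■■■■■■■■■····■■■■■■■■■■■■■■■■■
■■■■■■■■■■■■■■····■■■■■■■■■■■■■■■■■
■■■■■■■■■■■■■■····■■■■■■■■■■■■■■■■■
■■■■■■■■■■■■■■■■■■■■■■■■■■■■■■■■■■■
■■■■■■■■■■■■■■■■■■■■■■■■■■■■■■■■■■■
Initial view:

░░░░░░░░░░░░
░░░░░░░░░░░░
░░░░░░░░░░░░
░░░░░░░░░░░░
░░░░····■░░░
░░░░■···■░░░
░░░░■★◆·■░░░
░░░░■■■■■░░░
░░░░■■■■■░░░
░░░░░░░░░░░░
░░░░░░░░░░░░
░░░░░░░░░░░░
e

░░░░░░░░░░░░
░░░░░░░░░░░░
░░░░░░░░░░░░
░░░░░░░░░░░░
░░░····■■░░░
░░░■···■■░░░
░░░■★·◆■■░░░
░░░■■■■■■░░░
░░░■■■■■■░░░
░░░░░░░░░░░░
░░░░░░░░░░░░
░░░░░░░░░░░░

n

░░░░░░░░░░░░
░░░░░░░░░░░░
░░░░░░░░░░░░
░░░░░░░░░░░░
░░░░···■■░░░
░░░····■■░░░
░░░■··◆■■░░░
░░░■★··■■░░░
░░░■■■■■■░░░
░░░■■■■■■░░░
░░░░░░░░░░░░
░░░░░░░░░░░░

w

░░░░░░░░░░░░
░░░░░░░░░░░░
░░░░░░░░░░░░
░░░░░░░░░░░░
░░░░■···■■░░
░░░░····■■░░
░░░░■·◆·■■░░
░░░░■★··■■░░
░░░░■■■■■■░░
░░░░■■■■■■░░
░░░░░░░░░░░░
░░░░░░░░░░░░

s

░░░░░░░░░░░░
░░░░░░░░░░░░
░░░░░░░░░░░░
░░░░■···■■░░
░░░░····■■░░
░░░░■···■■░░
░░░░■★◆·■■░░
░░░░■■■■■■░░
░░░░■■■■■■░░
░░░░░░░░░░░░
░░░░░░░░░░░░
░░░░░░░░░░░░

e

░░░░░░░░░░░░
░░░░░░░░░░░░
░░░░░░░░░░░░
░░░■···■■░░░
░░░····■■░░░
░░░■···■■░░░
░░░■★·◆■■░░░
░░░■■■■■■░░░
░░░■■■■■■░░░
░░░░░░░░░░░░
░░░░░░░░░░░░
░░░░░░░░░░░░

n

░░░░░░░░░░░░
░░░░░░░░░░░░
░░░░░░░░░░░░
░░░░░░░░░░░░
░░░■···■■░░░
░░░····■■░░░
░░░■··◆■■░░░
░░░■★··■■░░░
░░░■■■■■■░░░
░░░■■■■■■░░░
░░░░░░░░░░░░
░░░░░░░░░░░░

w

░░░░░░░░░░░░
░░░░░░░░░░░░
░░░░░░░░░░░░
░░░░░░░░░░░░
░░░░■···■■░░
░░░░····■■░░
░░░░■·◆·■■░░
░░░░■★··■■░░
░░░░■■■■■■░░
░░░░■■■■■■░░
░░░░░░░░░░░░
░░░░░░░░░░░░

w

░░░░░░░░░░░░
░░░░░░░░░░░░
░░░░░░░░░░░░
░░░░░░░░░░░░
░░░░■■···■■░
░░░░·····■■░
░░░░■■◆··■■░
░░░░■■★··■■░
░░░░■■■■■■■░
░░░░░■■■■■■░
░░░░░░░░░░░░
░░░░░░░░░░░░

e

░░░░░░░░░░░░
░░░░░░░░░░░░
░░░░░░░░░░░░
░░░░░░░░░░░░
░░░■■···■■░░
░░░·····■■░░
░░░■■·◆·■■░░
░░░■■★··■■░░
░░░■■■■■■■░░
░░░░■■■■■■░░
░░░░░░░░░░░░
░░░░░░░░░░░░

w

░░░░░░░░░░░░
░░░░░░░░░░░░
░░░░░░░░░░░░
░░░░░░░░░░░░
░░░░■■···■■░
░░░░·····■■░
░░░░■■◆··■■░
░░░░■■★··■■░
░░░░■■■■■■■░
░░░░░■■■■■■░
░░░░░░░░░░░░
░░░░░░░░░░░░

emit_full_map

■■···■■
·····■■
■■◆··■■
■■★··■■
■■■■■■■
░■■■■■■

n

░░░░░░░░░░░░
░░░░░░░░░░░░
░░░░░░░░░░░░
░░░░░░░░░░░░
░░░░■■···░░░
░░░░■■···■■░
░░░░··◆··■■░
░░░░■■···■■░
░░░░■■★··■■░
░░░░■■■■■■■░
░░░░░■■■■■■░
░░░░░░░░░░░░

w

░░░░░░░░░░░░
░░░░░░░░░░░░
░░░░░░░░░░░░
░░░░░░░░░░░░
░░░░■■■···░░
░░░░■■■···■■
░░░░··◆···■■
░░░░■■■···■■
░░░░■■■★··■■
░░░░░■■■■■■■
░░░░░░■■■■■■
░░░░░░░░░░░░

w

░░░░░░░░░░░░
░░░░░░░░░░░░
░░░░░░░░░░░░
░░░░░░░░░░░░
░░░░·■■■···░
░░░░·■■■···■
░░░░··◆····■
░░░░·■■■···■
░░░░·■■■★··■
░░░░░░■■■■■■
░░░░░░░■■■■■
░░░░░░░░░░░░

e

░░░░░░░░░░░░
░░░░░░░░░░░░
░░░░░░░░░░░░
░░░░░░░░░░░░
░░░·■■■···░░
░░░·■■■···■■
░░░···◆···■■
░░░·■■■···■■
░░░·■■■★··■■
░░░░░■■■■■■■
░░░░░░■■■■■■
░░░░░░░░░░░░

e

░░░░░░░░░░░░
░░░░░░░░░░░░
░░░░░░░░░░░░
░░░░░░░░░░░░
░░·■■■···░░░
░░·■■■···■■░
░░····◆··■■░
░░·■■■···■■░
░░·■■■★··■■░
░░░░■■■■■■■░
░░░░░■■■■■■░
░░░░░░░░░░░░

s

░░░░░░░░░░░░
░░░░░░░░░░░░
░░░░░░░░░░░░
░░·■■■···░░░
░░·■■■···■■░
░░·······■■░
░░·■■■◆··■■░
░░·■■■★··■■░
░░░░■■■■■■■░
░░░░░■■■■■■░
░░░░░░░░░░░░
░░░░░░░░░░░░

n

░░░░░░░░░░░░
░░░░░░░░░░░░
░░░░░░░░░░░░
░░░░░░░░░░░░
░░·■■■···░░░
░░·■■■···■■░
░░····◆··■■░
░░·■■■···■■░
░░·■■■★··■■░
░░░░■■■■■■■░
░░░░░■■■■■■░
░░░░░░░░░░░░

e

░░░░░░░░░░░░
░░░░░░░░░░░░
░░░░░░░░░░░░
░░░░░░░░░░░░
░·■■■···■░░░
░·■■■···■■░░
░·····◆·■■░░
░·■■■···■■░░
░·■■■★··■■░░
░░░■■■■■■■░░
░░░░■■■■■■░░
░░░░░░░░░░░░

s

░░░░░░░░░░░░
░░░░░░░░░░░░
░░░░░░░░░░░░
░·■■■···■░░░
░·■■■···■■░░
░·······■■░░
░·■■■·◆·■■░░
░·■■■★··■■░░
░░░■■■■■■■░░
░░░░■■■■■■░░
░░░░░░░░░░░░
░░░░░░░░░░░░

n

░░░░░░░░░░░░
░░░░░░░░░░░░
░░░░░░░░░░░░
░░░░░░░░░░░░
░·■■■···■░░░
░·■■■···■■░░
░·····◆·■■░░
░·■■■···■■░░
░·■■■★··■■░░
░░░■■■■■■■░░
░░░░■■■■■■░░
░░░░░░░░░░░░

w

░░░░░░░░░░░░
░░░░░░░░░░░░
░░░░░░░░░░░░
░░░░░░░░░░░░
░░·■■■···■░░
░░·■■■···■■░
░░····◆··■■░
░░·■■■···■■░
░░·■■■★··■■░
░░░░■■■■■■■░
░░░░░■■■■■■░
░░░░░░░░░░░░

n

░░░░░░░░░░░░
░░░░░░░░░░░░
░░░░░░░░░░░░
░░░░░░░░░░░░
░░░░■■···░░░
░░·■■■···■░░
░░·■■■◆··■■░
░░·······■■░
░░·■■■···■■░
░░·■■■★··■■░
░░░░■■■■■■■░
░░░░░■■■■■■░

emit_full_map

░░■■···░░
·■■■···■░
·■■■◆··■■
·······■■
·■■■···■■
·■■■★··■■
░░■■■■■■■
░░░■■■■■■


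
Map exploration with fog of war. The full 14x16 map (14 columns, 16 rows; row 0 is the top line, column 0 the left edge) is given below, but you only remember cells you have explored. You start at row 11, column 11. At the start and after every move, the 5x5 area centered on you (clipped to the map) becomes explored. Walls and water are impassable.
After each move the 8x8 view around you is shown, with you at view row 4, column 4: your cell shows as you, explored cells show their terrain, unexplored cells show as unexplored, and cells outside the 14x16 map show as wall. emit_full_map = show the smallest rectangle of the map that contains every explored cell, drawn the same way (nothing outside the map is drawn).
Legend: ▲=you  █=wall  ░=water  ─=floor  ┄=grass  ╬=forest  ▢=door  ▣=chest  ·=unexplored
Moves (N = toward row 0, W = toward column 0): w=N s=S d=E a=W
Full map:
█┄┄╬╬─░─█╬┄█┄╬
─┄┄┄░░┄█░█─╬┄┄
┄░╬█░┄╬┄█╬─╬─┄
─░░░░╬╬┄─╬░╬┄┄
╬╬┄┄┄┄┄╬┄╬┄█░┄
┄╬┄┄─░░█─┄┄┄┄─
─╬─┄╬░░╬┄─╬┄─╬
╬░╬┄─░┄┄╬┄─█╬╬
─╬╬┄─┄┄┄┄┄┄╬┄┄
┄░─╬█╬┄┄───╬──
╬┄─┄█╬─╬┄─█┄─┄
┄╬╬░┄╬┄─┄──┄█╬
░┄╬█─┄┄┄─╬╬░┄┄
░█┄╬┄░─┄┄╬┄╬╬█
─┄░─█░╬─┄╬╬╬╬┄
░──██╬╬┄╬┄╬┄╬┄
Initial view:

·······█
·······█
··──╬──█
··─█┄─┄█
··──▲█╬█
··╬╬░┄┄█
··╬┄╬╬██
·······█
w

·······█
·······█
··┄┄╬┄┄█
··──╬──█
··─█▲─┄█
··──┄█╬█
··╬╬░┄┄█
··╬┄╬╬██

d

······██
······██
·┄┄╬┄┄██
·──╬──██
·─█┄▲┄██
·──┄█╬██
·╬╬░┄┄██
·╬┄╬╬███

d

·····███
·····███
┄┄╬┄┄███
──╬──███
─█┄─▲███
──┄█╬███
╬╬░┄┄███
╬┄╬╬████

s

·····███
┄┄╬┄┄███
──╬──███
─█┄─┄███
──┄█▲███
╬╬░┄┄███
╬┄╬╬████
·····███

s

┄┄╬┄┄███
──╬──███
─█┄─┄███
──┄█╬███
╬╬░┄▲███
╬┄╬╬████
··╬╬┄███
·····███

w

·····███
┄┄╬┄┄███
──╬──███
─█┄─┄███
──┄█▲███
╬╬░┄┄███
╬┄╬╬████
··╬╬┄███

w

·····███
·····███
┄┄╬┄┄███
──╬──███
─█┄─▲███
──┄█╬███
╬╬░┄┄███
╬┄╬╬████

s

·····███
┄┄╬┄┄███
──╬──███
─█┄─┄███
──┄█▲███
╬╬░┄┄███
╬┄╬╬████
··╬╬┄███

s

┄┄╬┄┄███
──╬──███
─█┄─┄███
──┄█╬███
╬╬░┄▲███
╬┄╬╬████
··╬╬┄███
·····███

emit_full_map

┄┄╬┄┄
──╬──
─█┄─┄
──┄█╬
╬╬░┄▲
╬┄╬╬█
··╬╬┄


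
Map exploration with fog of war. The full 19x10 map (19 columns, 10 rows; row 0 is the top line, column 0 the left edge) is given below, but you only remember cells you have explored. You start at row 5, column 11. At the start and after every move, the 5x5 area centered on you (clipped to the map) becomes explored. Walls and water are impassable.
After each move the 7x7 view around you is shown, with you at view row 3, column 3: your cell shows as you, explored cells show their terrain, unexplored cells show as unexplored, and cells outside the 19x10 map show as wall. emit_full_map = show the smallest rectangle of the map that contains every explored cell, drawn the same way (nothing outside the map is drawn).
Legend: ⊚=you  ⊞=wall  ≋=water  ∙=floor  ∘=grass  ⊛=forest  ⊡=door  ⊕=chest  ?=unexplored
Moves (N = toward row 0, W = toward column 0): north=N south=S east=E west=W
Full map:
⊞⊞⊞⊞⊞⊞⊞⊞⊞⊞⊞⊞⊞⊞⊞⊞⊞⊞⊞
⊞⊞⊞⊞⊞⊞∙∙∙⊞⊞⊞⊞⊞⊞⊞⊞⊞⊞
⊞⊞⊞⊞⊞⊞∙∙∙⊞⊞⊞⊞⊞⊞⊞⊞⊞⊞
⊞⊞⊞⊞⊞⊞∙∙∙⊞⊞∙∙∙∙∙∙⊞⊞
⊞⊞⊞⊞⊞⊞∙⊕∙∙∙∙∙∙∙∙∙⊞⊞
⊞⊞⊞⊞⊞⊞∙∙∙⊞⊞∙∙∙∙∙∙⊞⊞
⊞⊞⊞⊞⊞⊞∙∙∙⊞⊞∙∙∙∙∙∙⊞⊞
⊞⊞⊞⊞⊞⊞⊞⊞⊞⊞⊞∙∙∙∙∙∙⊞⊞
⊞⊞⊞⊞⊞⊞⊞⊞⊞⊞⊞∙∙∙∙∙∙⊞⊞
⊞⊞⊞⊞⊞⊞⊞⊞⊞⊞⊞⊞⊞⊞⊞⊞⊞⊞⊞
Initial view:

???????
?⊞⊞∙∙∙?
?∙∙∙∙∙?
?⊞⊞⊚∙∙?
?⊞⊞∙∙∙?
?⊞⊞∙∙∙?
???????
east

???????
⊞⊞∙∙∙∙?
∙∙∙∙∙∙?
⊞⊞∙⊚∙∙?
⊞⊞∙∙∙∙?
⊞⊞∙∙∙∙?
???????

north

???????
?⊞⊞⊞⊞⊞?
⊞⊞∙∙∙∙?
∙∙∙⊚∙∙?
⊞⊞∙∙∙∙?
⊞⊞∙∙∙∙?
⊞⊞∙∙∙∙?

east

???????
⊞⊞⊞⊞⊞⊞?
⊞∙∙∙∙∙?
∙∙∙⊚∙∙?
⊞∙∙∙∙∙?
⊞∙∙∙∙∙?
⊞∙∙∙∙??

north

???????
?⊞⊞⊞⊞⊞?
⊞⊞⊞⊞⊞⊞?
⊞∙∙⊚∙∙?
∙∙∙∙∙∙?
⊞∙∙∙∙∙?
⊞∙∙∙∙∙?

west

???????
?⊞⊞⊞⊞⊞⊞
?⊞⊞⊞⊞⊞⊞
⊞⊞∙⊚∙∙∙
∙∙∙∙∙∙∙
⊞⊞∙∙∙∙∙
⊞⊞∙∙∙∙∙

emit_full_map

?⊞⊞⊞⊞⊞⊞
?⊞⊞⊞⊞⊞⊞
⊞⊞∙⊚∙∙∙
∙∙∙∙∙∙∙
⊞⊞∙∙∙∙∙
⊞⊞∙∙∙∙∙
⊞⊞∙∙∙∙?

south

?⊞⊞⊞⊞⊞⊞
?⊞⊞⊞⊞⊞⊞
⊞⊞∙∙∙∙∙
∙∙∙⊚∙∙∙
⊞⊞∙∙∙∙∙
⊞⊞∙∙∙∙∙
⊞⊞∙∙∙∙?

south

?⊞⊞⊞⊞⊞⊞
⊞⊞∙∙∙∙∙
∙∙∙∙∙∙∙
⊞⊞∙⊚∙∙∙
⊞⊞∙∙∙∙∙
⊞⊞∙∙∙∙?
???????

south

⊞⊞∙∙∙∙∙
∙∙∙∙∙∙∙
⊞⊞∙∙∙∙∙
⊞⊞∙⊚∙∙∙
⊞⊞∙∙∙∙?
?⊞∙∙∙∙?
???????

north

?⊞⊞⊞⊞⊞⊞
⊞⊞∙∙∙∙∙
∙∙∙∙∙∙∙
⊞⊞∙⊚∙∙∙
⊞⊞∙∙∙∙∙
⊞⊞∙∙∙∙?
?⊞∙∙∙∙?

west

??⊞⊞⊞⊞⊞
?⊞⊞∙∙∙∙
?∙∙∙∙∙∙
?⊞⊞⊚∙∙∙
?⊞⊞∙∙∙∙
?⊞⊞∙∙∙∙
??⊞∙∙∙∙

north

??⊞⊞⊞⊞⊞
?⊞⊞⊞⊞⊞⊞
?⊞⊞∙∙∙∙
?∙∙⊚∙∙∙
?⊞⊞∙∙∙∙
?⊞⊞∙∙∙∙
?⊞⊞∙∙∙∙

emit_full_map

?⊞⊞⊞⊞⊞⊞
⊞⊞⊞⊞⊞⊞⊞
⊞⊞∙∙∙∙∙
∙∙⊚∙∙∙∙
⊞⊞∙∙∙∙∙
⊞⊞∙∙∙∙∙
⊞⊞∙∙∙∙?
?⊞∙∙∙∙?

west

???⊞⊞⊞⊞
?∙⊞⊞⊞⊞⊞
?∙⊞⊞∙∙∙
?∙∙⊚∙∙∙
?∙⊞⊞∙∙∙
?∙⊞⊞∙∙∙
??⊞⊞∙∙∙

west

????⊞⊞⊞
?∙∙⊞⊞⊞⊞
?∙∙⊞⊞∙∙
?⊕∙⊚∙∙∙
?∙∙⊞⊞∙∙
?∙∙⊞⊞∙∙
???⊞⊞∙∙

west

?????⊞⊞
?∙∙∙⊞⊞⊞
?∙∙∙⊞⊞∙
?∙⊕⊚∙∙∙
?∙∙∙⊞⊞∙
?∙∙∙⊞⊞∙
????⊞⊞∙

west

??????⊞
?⊞∙∙∙⊞⊞
?⊞∙∙∙⊞⊞
?⊞∙⊚∙∙∙
?⊞∙∙∙⊞⊞
?⊞∙∙∙⊞⊞
?????⊞⊞

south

?⊞∙∙∙⊞⊞
?⊞∙∙∙⊞⊞
?⊞∙⊕∙∙∙
?⊞∙⊚∙⊞⊞
?⊞∙∙∙⊞⊞
?⊞⊞⊞⊞⊞⊞
??????⊞

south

?⊞∙∙∙⊞⊞
?⊞∙⊕∙∙∙
?⊞∙∙∙⊞⊞
?⊞∙⊚∙⊞⊞
?⊞⊞⊞⊞⊞⊞
?⊞⊞⊞⊞⊞⊞
???????

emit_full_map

?????⊞⊞⊞⊞⊞⊞
⊞∙∙∙⊞⊞⊞⊞⊞⊞⊞
⊞∙∙∙⊞⊞∙∙∙∙∙
⊞∙⊕∙∙∙∙∙∙∙∙
⊞∙∙∙⊞⊞∙∙∙∙∙
⊞∙⊚∙⊞⊞∙∙∙∙∙
⊞⊞⊞⊞⊞⊞∙∙∙∙?
⊞⊞⊞⊞⊞⊞∙∙∙∙?


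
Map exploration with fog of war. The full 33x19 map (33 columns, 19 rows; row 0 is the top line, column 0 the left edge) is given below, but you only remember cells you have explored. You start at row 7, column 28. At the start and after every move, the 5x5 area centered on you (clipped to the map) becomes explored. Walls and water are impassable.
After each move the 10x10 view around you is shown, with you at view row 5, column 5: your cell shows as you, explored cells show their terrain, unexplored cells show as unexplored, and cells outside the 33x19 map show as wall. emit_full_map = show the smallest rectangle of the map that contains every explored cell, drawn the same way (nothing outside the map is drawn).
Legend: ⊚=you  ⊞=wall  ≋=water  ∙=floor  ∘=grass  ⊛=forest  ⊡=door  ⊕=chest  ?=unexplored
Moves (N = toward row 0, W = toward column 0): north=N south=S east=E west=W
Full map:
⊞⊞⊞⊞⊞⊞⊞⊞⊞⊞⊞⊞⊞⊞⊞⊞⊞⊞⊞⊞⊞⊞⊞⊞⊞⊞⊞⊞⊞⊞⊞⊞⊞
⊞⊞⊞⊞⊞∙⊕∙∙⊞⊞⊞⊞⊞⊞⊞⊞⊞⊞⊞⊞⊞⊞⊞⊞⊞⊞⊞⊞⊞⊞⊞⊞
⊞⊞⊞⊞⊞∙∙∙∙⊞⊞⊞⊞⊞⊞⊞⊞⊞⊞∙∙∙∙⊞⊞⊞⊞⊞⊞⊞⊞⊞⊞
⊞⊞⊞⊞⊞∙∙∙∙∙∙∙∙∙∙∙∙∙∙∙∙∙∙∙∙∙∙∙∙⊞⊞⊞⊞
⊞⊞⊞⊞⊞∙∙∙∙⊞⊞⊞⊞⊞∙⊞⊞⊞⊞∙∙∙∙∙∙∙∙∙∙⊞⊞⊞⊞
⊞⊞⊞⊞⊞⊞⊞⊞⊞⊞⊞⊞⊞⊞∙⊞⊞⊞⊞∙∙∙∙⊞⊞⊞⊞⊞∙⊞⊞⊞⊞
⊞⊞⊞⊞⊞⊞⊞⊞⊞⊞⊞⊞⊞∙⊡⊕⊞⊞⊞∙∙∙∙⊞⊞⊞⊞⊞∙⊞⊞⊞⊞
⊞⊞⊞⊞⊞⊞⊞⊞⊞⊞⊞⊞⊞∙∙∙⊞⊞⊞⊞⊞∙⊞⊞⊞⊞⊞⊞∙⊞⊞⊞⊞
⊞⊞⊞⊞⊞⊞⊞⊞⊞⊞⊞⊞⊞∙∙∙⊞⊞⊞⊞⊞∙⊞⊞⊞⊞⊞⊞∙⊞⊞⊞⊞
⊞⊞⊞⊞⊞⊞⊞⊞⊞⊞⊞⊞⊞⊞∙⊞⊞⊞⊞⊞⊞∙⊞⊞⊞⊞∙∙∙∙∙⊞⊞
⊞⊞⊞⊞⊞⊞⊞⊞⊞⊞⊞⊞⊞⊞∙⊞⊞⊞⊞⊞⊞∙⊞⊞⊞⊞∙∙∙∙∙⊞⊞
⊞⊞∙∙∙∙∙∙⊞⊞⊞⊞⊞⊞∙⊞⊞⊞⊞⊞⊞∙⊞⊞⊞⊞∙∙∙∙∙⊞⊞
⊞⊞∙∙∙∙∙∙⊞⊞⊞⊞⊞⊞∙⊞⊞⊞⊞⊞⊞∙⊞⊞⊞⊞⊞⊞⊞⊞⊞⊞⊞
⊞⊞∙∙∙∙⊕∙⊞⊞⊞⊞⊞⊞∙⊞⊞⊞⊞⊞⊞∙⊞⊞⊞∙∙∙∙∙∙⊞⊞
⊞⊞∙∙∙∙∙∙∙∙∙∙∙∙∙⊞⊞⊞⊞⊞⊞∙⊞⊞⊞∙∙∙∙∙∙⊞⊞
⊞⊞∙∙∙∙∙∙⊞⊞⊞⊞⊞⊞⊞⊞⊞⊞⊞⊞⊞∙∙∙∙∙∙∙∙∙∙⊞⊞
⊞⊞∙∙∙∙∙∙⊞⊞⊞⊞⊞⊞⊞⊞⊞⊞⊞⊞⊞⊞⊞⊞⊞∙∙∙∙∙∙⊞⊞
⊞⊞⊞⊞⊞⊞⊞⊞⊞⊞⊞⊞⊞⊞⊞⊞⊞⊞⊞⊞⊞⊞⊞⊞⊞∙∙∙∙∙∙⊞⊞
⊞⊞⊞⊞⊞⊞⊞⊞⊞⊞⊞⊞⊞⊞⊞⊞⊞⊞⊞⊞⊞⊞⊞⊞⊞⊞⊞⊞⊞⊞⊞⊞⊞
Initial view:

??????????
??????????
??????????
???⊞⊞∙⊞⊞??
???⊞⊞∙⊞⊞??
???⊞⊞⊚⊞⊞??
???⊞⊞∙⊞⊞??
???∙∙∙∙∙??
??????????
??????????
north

??????????
??????????
??????????
???∙∙∙⊞⊞??
???⊞⊞∙⊞⊞??
???⊞⊞⊚⊞⊞??
???⊞⊞∙⊞⊞??
???⊞⊞∙⊞⊞??
???∙∙∙∙∙??
??????????

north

??????????
??????????
??????????
???∙∙∙⊞⊞??
???∙∙∙⊞⊞??
???⊞⊞⊚⊞⊞??
???⊞⊞∙⊞⊞??
???⊞⊞∙⊞⊞??
???⊞⊞∙⊞⊞??
???∙∙∙∙∙??

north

⊞⊞⊞⊞⊞⊞⊞⊞⊞⊞
??????????
??????????
???⊞⊞⊞⊞⊞??
???∙∙∙⊞⊞??
???∙∙⊚⊞⊞??
???⊞⊞∙⊞⊞??
???⊞⊞∙⊞⊞??
???⊞⊞∙⊞⊞??
???⊞⊞∙⊞⊞??

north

⊞⊞⊞⊞⊞⊞⊞⊞⊞⊞
⊞⊞⊞⊞⊞⊞⊞⊞⊞⊞
??????????
???⊞⊞⊞⊞⊞??
???⊞⊞⊞⊞⊞??
???∙∙⊚⊞⊞??
???∙∙∙⊞⊞??
???⊞⊞∙⊞⊞??
???⊞⊞∙⊞⊞??
???⊞⊞∙⊞⊞??

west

⊞⊞⊞⊞⊞⊞⊞⊞⊞⊞
⊞⊞⊞⊞⊞⊞⊞⊞⊞⊞
??????????
???⊞⊞⊞⊞⊞⊞?
???⊞⊞⊞⊞⊞⊞?
???∙∙⊚∙⊞⊞?
???∙∙∙∙⊞⊞?
???⊞⊞⊞∙⊞⊞?
????⊞⊞∙⊞⊞?
????⊞⊞∙⊞⊞?

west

⊞⊞⊞⊞⊞⊞⊞⊞⊞⊞
⊞⊞⊞⊞⊞⊞⊞⊞⊞⊞
??????????
???⊞⊞⊞⊞⊞⊞⊞
???⊞⊞⊞⊞⊞⊞⊞
???∙∙⊚∙∙⊞⊞
???∙∙∙∙∙⊞⊞
???⊞⊞⊞⊞∙⊞⊞
?????⊞⊞∙⊞⊞
?????⊞⊞∙⊞⊞

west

⊞⊞⊞⊞⊞⊞⊞⊞⊞⊞
⊞⊞⊞⊞⊞⊞⊞⊞⊞⊞
??????????
???⊞⊞⊞⊞⊞⊞⊞
???⊞⊞⊞⊞⊞⊞⊞
???∙∙⊚∙∙∙⊞
???∙∙∙∙∙∙⊞
???⊞⊞⊞⊞⊞∙⊞
??????⊞⊞∙⊞
??????⊞⊞∙⊞

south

⊞⊞⊞⊞⊞⊞⊞⊞⊞⊞
??????????
???⊞⊞⊞⊞⊞⊞⊞
???⊞⊞⊞⊞⊞⊞⊞
???∙∙∙∙∙∙⊞
???∙∙⊚∙∙∙⊞
???⊞⊞⊞⊞⊞∙⊞
???⊞⊞⊞⊞⊞∙⊞
??????⊞⊞∙⊞
??????⊞⊞∙⊞

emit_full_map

⊞⊞⊞⊞⊞⊞⊞⊞
⊞⊞⊞⊞⊞⊞⊞⊞
∙∙∙∙∙∙⊞⊞
∙∙⊚∙∙∙⊞⊞
⊞⊞⊞⊞⊞∙⊞⊞
⊞⊞⊞⊞⊞∙⊞⊞
???⊞⊞∙⊞⊞
???⊞⊞∙⊞⊞
???∙∙∙∙∙

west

⊞⊞⊞⊞⊞⊞⊞⊞⊞⊞
??????????
????⊞⊞⊞⊞⊞⊞
???∙⊞⊞⊞⊞⊞⊞
???∙∙∙∙∙∙∙
???∙∙⊚∙∙∙∙
???∙⊞⊞⊞⊞⊞∙
???∙⊞⊞⊞⊞⊞∙
???????⊞⊞∙
???????⊞⊞∙

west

⊞⊞⊞⊞⊞⊞⊞⊞⊞⊞
??????????
?????⊞⊞⊞⊞⊞
???∙∙⊞⊞⊞⊞⊞
???∙∙∙∙∙∙∙
???∙∙⊚∙∙∙∙
???∙∙⊞⊞⊞⊞⊞
???∙∙⊞⊞⊞⊞⊞
????????⊞⊞
????????⊞⊞

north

⊞⊞⊞⊞⊞⊞⊞⊞⊞⊞
⊞⊞⊞⊞⊞⊞⊞⊞⊞⊞
??????????
???⊞⊞⊞⊞⊞⊞⊞
???∙∙⊞⊞⊞⊞⊞
???∙∙⊚∙∙∙∙
???∙∙∙∙∙∙∙
???∙∙⊞⊞⊞⊞⊞
???∙∙⊞⊞⊞⊞⊞
????????⊞⊞

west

⊞⊞⊞⊞⊞⊞⊞⊞⊞⊞
⊞⊞⊞⊞⊞⊞⊞⊞⊞⊞
??????????
???⊞⊞⊞⊞⊞⊞⊞
???∙∙∙⊞⊞⊞⊞
???∙∙⊚∙∙∙∙
???∙∙∙∙∙∙∙
???∙∙∙⊞⊞⊞⊞
????∙∙⊞⊞⊞⊞
?????????⊞

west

⊞⊞⊞⊞⊞⊞⊞⊞⊞⊞
⊞⊞⊞⊞⊞⊞⊞⊞⊞⊞
??????????
???⊞⊞⊞⊞⊞⊞⊞
???∙∙∙∙⊞⊞⊞
???∙∙⊚∙∙∙∙
???∙∙∙∙∙∙∙
???∙∙∙∙⊞⊞⊞
?????∙∙⊞⊞⊞
??????????

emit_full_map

⊞⊞⊞⊞⊞⊞⊞⊞⊞⊞⊞⊞
∙∙∙∙⊞⊞⊞⊞⊞⊞⊞⊞
∙∙⊚∙∙∙∙∙∙∙⊞⊞
∙∙∙∙∙∙∙∙∙∙⊞⊞
∙∙∙∙⊞⊞⊞⊞⊞∙⊞⊞
??∙∙⊞⊞⊞⊞⊞∙⊞⊞
???????⊞⊞∙⊞⊞
???????⊞⊞∙⊞⊞
???????∙∙∙∙∙

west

⊞⊞⊞⊞⊞⊞⊞⊞⊞⊞
⊞⊞⊞⊞⊞⊞⊞⊞⊞⊞
??????????
???⊞⊞⊞⊞⊞⊞⊞
???⊞∙∙∙∙⊞⊞
???∙∙⊚∙∙∙∙
???⊞∙∙∙∙∙∙
???⊞∙∙∙∙⊞⊞
??????∙∙⊞⊞
??????????

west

⊞⊞⊞⊞⊞⊞⊞⊞⊞⊞
⊞⊞⊞⊞⊞⊞⊞⊞⊞⊞
??????????
???⊞⊞⊞⊞⊞⊞⊞
???⊞⊞∙∙∙∙⊞
???∙∙⊚∙∙∙∙
???⊞⊞∙∙∙∙∙
???⊞⊞∙∙∙∙⊞
???????∙∙⊞
??????????

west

⊞⊞⊞⊞⊞⊞⊞⊞⊞⊞
⊞⊞⊞⊞⊞⊞⊞⊞⊞⊞
??????????
???⊞⊞⊞⊞⊞⊞⊞
???⊞⊞⊞∙∙∙∙
???∙∙⊚∙∙∙∙
???⊞⊞⊞∙∙∙∙
???⊞⊞⊞∙∙∙∙
????????∙∙
??????????

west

⊞⊞⊞⊞⊞⊞⊞⊞⊞⊞
⊞⊞⊞⊞⊞⊞⊞⊞⊞⊞
??????????
???⊞⊞⊞⊞⊞⊞⊞
???⊞⊞⊞⊞∙∙∙
???∙∙⊚∙∙∙∙
???⊞⊞⊞⊞∙∙∙
???⊞⊞⊞⊞∙∙∙
?????????∙
??????????

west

⊞⊞⊞⊞⊞⊞⊞⊞⊞⊞
⊞⊞⊞⊞⊞⊞⊞⊞⊞⊞
??????????
???⊞⊞⊞⊞⊞⊞⊞
???⊞⊞⊞⊞⊞∙∙
???∙∙⊚∙∙∙∙
???∙⊞⊞⊞⊞∙∙
???∙⊞⊞⊞⊞∙∙
??????????
??????????

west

⊞⊞⊞⊞⊞⊞⊞⊞⊞⊞
⊞⊞⊞⊞⊞⊞⊞⊞⊞⊞
??????????
???⊞⊞⊞⊞⊞⊞⊞
???⊞⊞⊞⊞⊞⊞∙
???∙∙⊚∙∙∙∙
???⊞∙⊞⊞⊞⊞∙
???⊞∙⊞⊞⊞⊞∙
??????????
??????????

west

⊞⊞⊞⊞⊞⊞⊞⊞⊞⊞
⊞⊞⊞⊞⊞⊞⊞⊞⊞⊞
??????????
???⊞⊞⊞⊞⊞⊞⊞
???⊞⊞⊞⊞⊞⊞⊞
???∙∙⊚∙∙∙∙
???⊞⊞∙⊞⊞⊞⊞
???⊞⊞∙⊞⊞⊞⊞
??????????
??????????

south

⊞⊞⊞⊞⊞⊞⊞⊞⊞⊞
??????????
???⊞⊞⊞⊞⊞⊞⊞
???⊞⊞⊞⊞⊞⊞⊞
???∙∙∙∙∙∙∙
???⊞⊞⊚⊞⊞⊞⊞
???⊞⊞∙⊞⊞⊞⊞
???⊞∙⊡⊕⊞??
??????????
??????????

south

??????????
???⊞⊞⊞⊞⊞⊞⊞
???⊞⊞⊞⊞⊞⊞⊞
???∙∙∙∙∙∙∙
???⊞⊞∙⊞⊞⊞⊞
???⊞⊞⊚⊞⊞⊞⊞
???⊞∙⊡⊕⊞??
???⊞∙∙∙⊞??
??????????
??????????

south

???⊞⊞⊞⊞⊞⊞⊞
???⊞⊞⊞⊞⊞⊞⊞
???∙∙∙∙∙∙∙
???⊞⊞∙⊞⊞⊞⊞
???⊞⊞∙⊞⊞⊞⊞
???⊞∙⊚⊕⊞??
???⊞∙∙∙⊞??
???⊞∙∙∙⊞??
??????????
??????????

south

???⊞⊞⊞⊞⊞⊞⊞
???∙∙∙∙∙∙∙
???⊞⊞∙⊞⊞⊞⊞
???⊞⊞∙⊞⊞⊞⊞
???⊞∙⊡⊕⊞??
???⊞∙⊚∙⊞??
???⊞∙∙∙⊞??
???⊞⊞∙⊞⊞??
??????????
??????????

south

???∙∙∙∙∙∙∙
???⊞⊞∙⊞⊞⊞⊞
???⊞⊞∙⊞⊞⊞⊞
???⊞∙⊡⊕⊞??
???⊞∙∙∙⊞??
???⊞∙⊚∙⊞??
???⊞⊞∙⊞⊞??
???⊞⊞∙⊞⊞??
??????????
??????????

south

???⊞⊞∙⊞⊞⊞⊞
???⊞⊞∙⊞⊞⊞⊞
???⊞∙⊡⊕⊞??
???⊞∙∙∙⊞??
???⊞∙∙∙⊞??
???⊞⊞⊚⊞⊞??
???⊞⊞∙⊞⊞??
???⊞⊞∙⊞⊞??
??????????
??????????

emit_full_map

⊞⊞⊞⊞⊞⊞⊞⊞⊞⊞⊞⊞⊞⊞⊞⊞⊞⊞⊞
⊞⊞⊞⊞⊞⊞⊞∙∙∙∙⊞⊞⊞⊞⊞⊞⊞⊞
∙∙∙∙∙∙∙∙∙∙∙∙∙∙∙∙∙⊞⊞
⊞⊞∙⊞⊞⊞⊞∙∙∙∙∙∙∙∙∙∙⊞⊞
⊞⊞∙⊞⊞⊞⊞∙∙∙∙⊞⊞⊞⊞⊞∙⊞⊞
⊞∙⊡⊕⊞????∙∙⊞⊞⊞⊞⊞∙⊞⊞
⊞∙∙∙⊞?????????⊞⊞∙⊞⊞
⊞∙∙∙⊞?????????⊞⊞∙⊞⊞
⊞⊞⊚⊞⊞?????????∙∙∙∙∙
⊞⊞∙⊞⊞??????????????
⊞⊞∙⊞⊞??????????????


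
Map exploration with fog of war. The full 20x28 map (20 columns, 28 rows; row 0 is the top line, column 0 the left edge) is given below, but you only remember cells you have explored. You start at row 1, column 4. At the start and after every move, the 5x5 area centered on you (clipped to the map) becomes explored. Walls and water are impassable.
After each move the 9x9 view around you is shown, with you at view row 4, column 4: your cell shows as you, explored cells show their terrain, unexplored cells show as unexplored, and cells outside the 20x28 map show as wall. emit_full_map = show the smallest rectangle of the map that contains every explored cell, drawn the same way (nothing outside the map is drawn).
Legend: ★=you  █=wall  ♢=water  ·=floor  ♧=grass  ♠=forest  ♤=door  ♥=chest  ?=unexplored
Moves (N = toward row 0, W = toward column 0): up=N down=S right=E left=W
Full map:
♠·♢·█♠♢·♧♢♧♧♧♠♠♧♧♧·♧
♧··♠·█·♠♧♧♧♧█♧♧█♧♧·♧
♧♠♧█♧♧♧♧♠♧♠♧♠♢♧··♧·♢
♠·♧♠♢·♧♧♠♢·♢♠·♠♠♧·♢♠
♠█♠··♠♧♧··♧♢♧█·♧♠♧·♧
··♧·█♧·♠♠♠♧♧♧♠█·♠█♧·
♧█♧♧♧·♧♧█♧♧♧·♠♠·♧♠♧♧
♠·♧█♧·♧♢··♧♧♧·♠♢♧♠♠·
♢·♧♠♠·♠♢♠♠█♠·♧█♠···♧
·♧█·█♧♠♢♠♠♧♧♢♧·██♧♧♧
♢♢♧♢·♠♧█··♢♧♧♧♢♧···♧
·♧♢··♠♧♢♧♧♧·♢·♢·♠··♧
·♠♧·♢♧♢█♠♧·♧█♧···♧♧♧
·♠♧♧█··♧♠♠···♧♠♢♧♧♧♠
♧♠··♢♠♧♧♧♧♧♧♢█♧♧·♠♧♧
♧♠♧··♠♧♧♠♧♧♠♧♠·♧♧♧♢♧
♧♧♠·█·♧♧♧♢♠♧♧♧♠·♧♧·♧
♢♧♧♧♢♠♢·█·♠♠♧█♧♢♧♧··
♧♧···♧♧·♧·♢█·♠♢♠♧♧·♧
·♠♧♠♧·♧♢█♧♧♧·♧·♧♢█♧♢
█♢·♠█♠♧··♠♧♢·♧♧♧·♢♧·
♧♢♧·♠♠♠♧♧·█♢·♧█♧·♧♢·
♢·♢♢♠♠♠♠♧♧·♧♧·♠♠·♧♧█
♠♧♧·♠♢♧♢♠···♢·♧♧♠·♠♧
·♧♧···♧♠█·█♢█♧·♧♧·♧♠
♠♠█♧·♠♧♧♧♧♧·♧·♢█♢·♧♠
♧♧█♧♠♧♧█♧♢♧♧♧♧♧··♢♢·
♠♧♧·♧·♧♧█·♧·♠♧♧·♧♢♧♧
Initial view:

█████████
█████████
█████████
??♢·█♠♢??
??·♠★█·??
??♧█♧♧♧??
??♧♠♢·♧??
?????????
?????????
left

█████████
█████████
█████████
█?·♢·█♠♢?
█?··★·█·?
█?♠♧█♧♧♧?
█?·♧♠♢·♧?
█????????
█????????

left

█████████
█████████
█████████
██♠·♢·█♠♢
██♧·★♠·█·
██♧♠♧█♧♧♧
██♠·♧♠♢·♧
██???????
██???????

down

█████████
█████████
██♠·♢·█♠♢
██♧··♠·█·
██♧♠★█♧♧♧
██♠·♧♠♢·♧
██♠█♠··??
██???????
██???????

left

█████████
█████████
███♠·♢·█♠
███♧··♠·█
███♧★♧█♧♧
███♠·♧♠♢·
███♠█♠··?
███??????
███??????

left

█████████
█████████
████♠·♢·█
████♧··♠·
████★♠♧█♧
████♠·♧♠♢
████♠█♠··
████?????
████?????

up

█████████
█████████
█████████
████♠·♢·█
████★··♠·
████♧♠♧█♧
████♠·♧♠♢
████♠█♠··
████?????

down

█████████
█████████
████♠·♢·█
████♧··♠·
████★♠♧█♧
████♠·♧♠♢
████♠█♠··
████?????
████?????

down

█████████
████♠·♢·█
████♧··♠·
████♧♠♧█♧
████★·♧♠♢
████♠█♠··
████··♧??
████?????
████?????

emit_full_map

♠·♢·█♠♢
♧··♠·█·
♧♠♧█♧♧♧
★·♧♠♢·♧
♠█♠··??
··♧????

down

████♠·♢·█
████♧··♠·
████♧♠♧█♧
████♠·♧♠♢
████★█♠··
████··♧??
████♧█♧??
████?????
████?????

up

█████████
████♠·♢·█
████♧··♠·
████♧♠♧█♧
████★·♧♠♢
████♠█♠··
████··♧??
████♧█♧??
████?????

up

█████████
█████████
████♠·♢·█
████♧··♠·
████★♠♧█♧
████♠·♧♠♢
████♠█♠··
████··♧??
████♧█♧??

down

█████████
████♠·♢·█
████♧··♠·
████♧♠♧█♧
████★·♧♠♢
████♠█♠··
████··♧??
████♧█♧??
████?????

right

█████████
███♠·♢·█♠
███♧··♠·█
███♧♠♧█♧♧
███♠★♧♠♢·
███♠█♠··?
███··♧·??
███♧█♧???
███??????

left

█████████
████♠·♢·█
████♧··♠·
████♧♠♧█♧
████★·♧♠♢
████♠█♠··
████··♧·?
████♧█♧??
████?????

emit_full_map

♠·♢·█♠♢
♧··♠·█·
♧♠♧█♧♧♧
★·♧♠♢·♧
♠█♠··??
··♧·???
♧█♧????

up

█████████
█████████
████♠·♢·█
████♧··♠·
████★♠♧█♧
████♠·♧♠♢
████♠█♠··
████··♧·?
████♧█♧??

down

█████████
████♠·♢·█
████♧··♠·
████♧♠♧█♧
████★·♧♠♢
████♠█♠··
████··♧·?
████♧█♧??
████?????

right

█████████
███♠·♢·█♠
███♧··♠·█
███♧♠♧█♧♧
███♠★♧♠♢·
███♠█♠··?
███··♧·??
███♧█♧???
███??????
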